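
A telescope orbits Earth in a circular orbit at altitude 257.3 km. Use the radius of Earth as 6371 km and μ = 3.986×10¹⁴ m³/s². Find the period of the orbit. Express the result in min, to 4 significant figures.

T ≈ 89.51 min

r = 6371 + 257.3 = 6628.3 km = 6.6283×10⁶ m.
Kepler's third law: T = 2π√(r³/μ) = 2π√((6.628×10⁶)³ / 3.986×10¹⁴).
r³/μ = 7.306×10⁵ s², so T = 2π × 8.547×10² = 5.370×10³ s.
Converting: 5.370×10³ s ÷ 60.00 = 89.51 min.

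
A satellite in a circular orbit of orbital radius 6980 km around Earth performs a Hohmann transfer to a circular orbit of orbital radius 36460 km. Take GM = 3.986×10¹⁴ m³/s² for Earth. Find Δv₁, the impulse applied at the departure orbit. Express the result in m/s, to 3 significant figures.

Δv ≈ 2230 m/s

r₁ = 6980 km = 6.980×10⁶ m.
r₂ = 36460 km = 3.646×10⁷ m.
Transfer ellipse a_t = (r₁ + r₂)/2 = 2.172×10⁷ m.
At r₁: circular v_c1 = √(μ/r₁) = 7557 m/s; transfer-perigee v_p = √[μ(2/r₁ − 1/a_t)] = 9791 m/s.
Δv₁ = v_p − v_c1 = 2234 m/s.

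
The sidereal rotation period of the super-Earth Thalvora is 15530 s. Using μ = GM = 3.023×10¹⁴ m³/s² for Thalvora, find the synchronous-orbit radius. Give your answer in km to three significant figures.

A synchronous orbit has period T, so by Kepler's third law a = (μT²/4π²)^(1/3).
μT²/4π² = 3.023×10¹⁴ × (1.553×10⁴)² / 39.48 = 1.847×10²¹ m³.
a = 1.227×10⁷ m = 12269 km.

r_sync ≈ 12300 km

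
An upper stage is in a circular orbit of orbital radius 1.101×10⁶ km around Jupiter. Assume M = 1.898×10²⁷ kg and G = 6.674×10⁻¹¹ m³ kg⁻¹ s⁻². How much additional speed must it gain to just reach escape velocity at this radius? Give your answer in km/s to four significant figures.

μ = GM = 6.674×10⁻¹¹ × 1.898×10²⁷ = 1.267×10¹⁷ m³/s².
r = 1.101×10⁶ km = 1.101×10⁹ m.
Circular speed v_c = √(μ/r) = 10730 m/s.
Escape speed v_esc = √(2μ/r) = √2 × v_c = 15170 m/s.
Δv = v_esc − v_c = 4443 m/s = 4.443 km/s.

Δv ≈ 4.443 km/s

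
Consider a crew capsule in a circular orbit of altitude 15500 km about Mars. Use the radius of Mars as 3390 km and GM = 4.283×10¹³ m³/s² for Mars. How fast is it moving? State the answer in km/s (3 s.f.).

r = 3390 + 15500 = 18890 km = 1.8890×10⁷ m.
For a circular orbit v = √(μ/r) = √(4.283×10¹³ / 1.889×10⁷) = √(2.267×10⁶) = 1506 m/s.
That is 1.506 km/s.

v ≈ 1.51 km/s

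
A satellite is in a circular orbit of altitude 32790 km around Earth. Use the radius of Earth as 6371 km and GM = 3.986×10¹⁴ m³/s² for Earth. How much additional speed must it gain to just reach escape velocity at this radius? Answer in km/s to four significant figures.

r = 6371 + 32790 = 39161 km = 3.9161×10⁷ m.
Circular speed v_c = √(μ/r) = 3190 m/s.
Escape speed v_esc = √(2μ/r) = √2 × v_c = 4512 m/s.
Δv = v_esc − v_c = 1321 m/s = 1.321 km/s.

Δv ≈ 1.321 km/s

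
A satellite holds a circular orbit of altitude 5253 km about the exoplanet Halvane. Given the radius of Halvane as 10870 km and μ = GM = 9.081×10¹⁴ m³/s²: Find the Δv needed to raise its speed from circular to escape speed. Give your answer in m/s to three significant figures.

r = 10870 + 5253 = 16123 km = 1.6123×10⁷ m.
Circular speed v_c = √(μ/r) = 7505 m/s.
Escape speed v_esc = √(2μ/r) = √2 × v_c = 10610 m/s.
Δv = v_esc − v_c = 3109 m/s.

Δv ≈ 3110 m/s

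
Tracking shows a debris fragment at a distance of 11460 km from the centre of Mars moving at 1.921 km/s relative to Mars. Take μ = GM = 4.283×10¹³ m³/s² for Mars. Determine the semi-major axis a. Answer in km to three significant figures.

a ≈ 11300 km

r = 1.146×10⁷ m.
Specific orbital energy ε = v²/2 − μ/r = (1921)²/2 − 4.283×10¹³/1.146×10⁷ = -1.892×10⁶ J/kg.
Since ε = −μ/(2a), a = −μ/(2ε) = 1.132×10⁷ m = 11317 km.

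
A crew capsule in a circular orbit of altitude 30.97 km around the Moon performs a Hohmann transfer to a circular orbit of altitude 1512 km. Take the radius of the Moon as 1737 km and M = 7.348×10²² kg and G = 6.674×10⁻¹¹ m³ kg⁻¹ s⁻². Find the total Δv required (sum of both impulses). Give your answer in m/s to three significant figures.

μ = GM = 6.674×10⁻¹¹ × 7.348×10²² = 4.904×10¹² m³/s².
r₁ = 1737 + 30.97 = 1768.0 km = 1.7680×10⁶ m.
r₂ = 1737 + 1512 = 3249.0 km = 3.2490×10⁶ m.
Transfer ellipse a_t = (r₁ + r₂)/2 = 2.508×10⁶ m.
At r₁: circular v_c1 = √(μ/r₁) = 1665 m/s; transfer-perilune v_p = √[μ(2/r₁ − 1/a_t)] = 1895 m/s.
Δv₁ = v_p − v_c1 = 230.0 m/s.
At r₂: circular v_c2 = √(μ/r₂) = 1229 m/s; transfer-apolune v_a = √[μ(2/r₂ − 1/a_t)] = 1031 m/s.
Δv₂ = v_c2 − v_a = 197.2 m/s.
Total Δv = Δv₁ + Δv₂ = 427.1 m/s.

Δv_total ≈ 427 m/s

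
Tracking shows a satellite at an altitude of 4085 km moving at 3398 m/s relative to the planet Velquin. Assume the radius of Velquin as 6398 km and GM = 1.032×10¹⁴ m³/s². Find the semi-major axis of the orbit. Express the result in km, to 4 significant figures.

a ≈ 12670 km

r = 6398 + 4085 = 10483 km = 1.048×10⁷ m.
Specific orbital energy ε = v²/2 − μ/r = (3398)²/2 − 1.032×10¹⁴/1.048×10⁷ = -4.071×10⁶ J/kg.
Since ε = −μ/(2a), a = −μ/(2ε) = 1.267×10⁷ m = 12674 km.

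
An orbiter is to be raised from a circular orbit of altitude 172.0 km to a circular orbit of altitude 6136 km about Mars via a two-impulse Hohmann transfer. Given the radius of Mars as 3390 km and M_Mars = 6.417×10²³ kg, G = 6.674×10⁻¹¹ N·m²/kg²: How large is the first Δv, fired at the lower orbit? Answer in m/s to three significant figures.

μ = GM = 6.674×10⁻¹¹ × 6.417×10²³ = 4.283×10¹³ m³/s².
r₁ = 3390 + 172.0 = 3562.0 km = 3.5620×10⁶ m.
r₂ = 3390 + 6136 = 9526.0 km = 9.5260×10⁶ m.
Transfer ellipse a_t = (r₁ + r₂)/2 = 6.544×10⁶ m.
At r₁: circular v_c1 = √(μ/r₁) = 3467 m/s; transfer-periapsis v_p = √[μ(2/r₁ − 1/a_t)] = 4184 m/s.
Δv₁ = v_p − v_c1 = 716.1 m/s.

Δv ≈ 716 m/s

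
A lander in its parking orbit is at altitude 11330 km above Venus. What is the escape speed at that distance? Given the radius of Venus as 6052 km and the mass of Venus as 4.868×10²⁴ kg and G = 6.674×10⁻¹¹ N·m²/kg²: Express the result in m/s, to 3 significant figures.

μ = GM = 6.674×10⁻¹¹ × 4.868×10²⁴ = 3.249×10¹⁴ m³/s².
r = 6052 + 11330 = 17382 km = 1.7382×10⁷ m.
Escape speed v_esc = √(2μ/r) = √(2 × 3.249×10¹⁴ / 1.738×10⁷) = √(3.738×10⁷) = 6114 m/s.

v_esc ≈ 6110 m/s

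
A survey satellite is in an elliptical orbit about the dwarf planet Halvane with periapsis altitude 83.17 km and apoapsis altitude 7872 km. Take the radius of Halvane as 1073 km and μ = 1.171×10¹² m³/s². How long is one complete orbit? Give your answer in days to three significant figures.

r_p = 1073 + 83.17 = 1156.2 km = 1.1562×10⁶ m.
r_a = 1073 + 7872 = 8945.0 km = 8.9450×10⁶ m.
Semi-major axis a = (r_p + r_a)/2 = (1156.2 + 8945.0)/2 = 5050.6 km = 5.051×10⁶ m.
By Kepler's third law T = 2π√(a³/μ) = 2π × 1.049×10⁴ = 6.590×10⁴ s.
= 0.7628 days.

T ≈ 0.763 days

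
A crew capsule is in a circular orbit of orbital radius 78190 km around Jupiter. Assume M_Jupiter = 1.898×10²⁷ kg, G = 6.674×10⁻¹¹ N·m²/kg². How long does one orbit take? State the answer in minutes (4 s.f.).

T ≈ 203.4 minutes

μ = GM = 6.674×10⁻¹¹ × 1.898×10²⁷ = 1.267×10¹⁷ m³/s².
r = 78190 km = 7.819×10⁷ m.
Kepler's third law: T = 2π√(r³/μ) = 2π√((7.819×10⁷)³ / 1.267×10¹⁷).
r³/μ = 3.774×10⁶ s², so T = 2π × 1.943×10³ = 1.221×10⁴ s.
Converting: 1.221×10⁴ s ÷ 60.00 = 203.4 minutes.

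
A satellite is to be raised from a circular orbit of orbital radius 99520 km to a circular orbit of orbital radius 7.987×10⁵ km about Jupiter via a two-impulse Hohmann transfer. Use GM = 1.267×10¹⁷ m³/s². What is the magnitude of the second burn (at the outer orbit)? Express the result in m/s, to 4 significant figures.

r₁ = 99520 km = 9.952×10⁷ m.
r₂ = 7.987×10⁵ km = 7.987×10⁸ m.
Transfer ellipse a_t = (r₁ + r₂)/2 = 4.491×10⁸ m.
At r₁: circular v_c1 = √(μ/r₁) = 35680 m/s; transfer-perijove v_p = √[μ(2/r₁ − 1/a_t)] = 47580 m/s.
At r₂: circular v_c2 = √(μ/r₂) = 12590 m/s; transfer-apojove v_a = √[μ(2/r₂ − 1/a_t)] = 5929 m/s.
Δv₂ = v_c2 − v_a = 6666 m/s.

Δv ≈ 6666 m/s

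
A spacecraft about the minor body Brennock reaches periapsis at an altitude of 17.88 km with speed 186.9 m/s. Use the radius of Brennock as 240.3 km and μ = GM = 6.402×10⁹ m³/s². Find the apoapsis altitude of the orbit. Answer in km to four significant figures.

r_p = 240.3 + 17.88 = 258.18 km = 2.582×10⁵ m.
Specific energy ε = v²/2 − μ/r = -7.331×10³ J/kg, so a = −μ/(2ε) = 4.366×10⁵ m.
The apsides satisfy r_p + r_a = 2a, so the apoapsis radius is 2a − r_p = 6.151×10⁵ m = 615.12 km.
Apoapsis altitude = 615.12 − 240.3 = 374.82 km.

apoapsis altitude ≈ 374.8 km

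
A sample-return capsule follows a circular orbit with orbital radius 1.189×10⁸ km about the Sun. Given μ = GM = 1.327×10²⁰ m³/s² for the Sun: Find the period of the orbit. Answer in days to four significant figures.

r = 1.189×10⁸ km = 1.189×10¹¹ m.
Kepler's third law: T = 2π√(r³/μ) = 2π√((1.189×10¹¹)³ / 1.327×10²⁰).
r³/μ = 1.267×10¹³ s², so T = 2π × 3.559×10⁶ = 2.236×10⁷ s.
Converting: 2.236×10⁷ s ÷ 86400 = 258.8 days.

T ≈ 258.8 days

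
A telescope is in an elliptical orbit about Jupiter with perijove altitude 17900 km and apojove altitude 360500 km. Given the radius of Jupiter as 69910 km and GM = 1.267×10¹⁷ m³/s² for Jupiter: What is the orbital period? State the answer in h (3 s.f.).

T ≈ 20.5 h

r_p = 69910 + 17900 = 87810 km = 8.7810×10⁷ m.
r_a = 69910 + 360500 = 430410 km = 4.3041×10⁸ m.
Semi-major axis a = (r_p + r_a)/2 = (87810 + 4.3041×10⁵)/2 = 2.5911×10⁵ km = 2.591×10⁸ m.
By Kepler's third law T = 2π√(a³/μ) = 2π × 1.172×10⁴ = 7.362×10⁴ s.
= 20.45 h.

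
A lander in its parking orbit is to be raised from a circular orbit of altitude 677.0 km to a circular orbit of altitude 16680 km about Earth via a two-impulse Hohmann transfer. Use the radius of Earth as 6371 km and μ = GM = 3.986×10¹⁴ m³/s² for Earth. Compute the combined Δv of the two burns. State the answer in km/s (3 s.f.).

r₁ = 6371 + 677.0 = 7048.0 km = 7.0480×10⁶ m.
r₂ = 6371 + 16680 = 23051 km = 2.3051×10⁷ m.
Transfer ellipse a_t = (r₁ + r₂)/2 = 1.505×10⁷ m.
At r₁: circular v_c1 = √(μ/r₁) = 7520 m/s; transfer-perigee v_p = √[μ(2/r₁ − 1/a_t)] = 9307 m/s.
Δv₁ = v_p − v_c1 = 1787 m/s.
At r₂: circular v_c2 = √(μ/r₂) = 4158 m/s; transfer-apogee v_a = √[μ(2/r₂ − 1/a_t)] = 2846 m/s.
Δv₂ = v_c2 − v_a = 1313 m/s.
Total Δv = Δv₁ + Δv₂ = 3100 m/s = 3.100 km/s.

Δv_total ≈ 3.10 km/s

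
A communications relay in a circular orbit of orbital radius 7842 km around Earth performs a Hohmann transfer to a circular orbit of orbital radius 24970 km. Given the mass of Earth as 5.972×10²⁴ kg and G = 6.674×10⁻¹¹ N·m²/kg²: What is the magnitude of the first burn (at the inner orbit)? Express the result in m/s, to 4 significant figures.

Δv ≈ 1666 m/s

μ = GM = 6.674×10⁻¹¹ × 5.972×10²⁴ = 3.986×10¹⁴ m³/s².
r₁ = 7842 km = 7.842×10⁶ m.
r₂ = 24970 km = 2.497×10⁷ m.
Transfer ellipse a_t = (r₁ + r₂)/2 = 1.641×10⁷ m.
At r₁: circular v_c1 = √(μ/r₁) = 7129 m/s; transfer-perigee v_p = √[μ(2/r₁ − 1/a_t)] = 8795 m/s.
Δv₁ = v_p − v_c1 = 1666 m/s.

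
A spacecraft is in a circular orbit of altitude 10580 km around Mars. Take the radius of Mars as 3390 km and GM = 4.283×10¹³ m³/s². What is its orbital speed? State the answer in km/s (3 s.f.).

v ≈ 1.75 km/s

r = 3390 + 10580 = 13970 km = 1.3970×10⁷ m.
For a circular orbit v = √(μ/r) = √(4.283×10¹³ / 1.397×10⁷) = √(3.066×10⁶) = 1751 m/s.
That is 1.751 km/s.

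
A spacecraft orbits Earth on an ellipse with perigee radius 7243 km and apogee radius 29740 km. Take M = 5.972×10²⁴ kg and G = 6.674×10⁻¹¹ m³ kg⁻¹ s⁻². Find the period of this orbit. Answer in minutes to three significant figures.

T ≈ 417 minutes

μ = GM = 6.674×10⁻¹¹ × 5.972×10²⁴ = 3.986×10¹⁴ m³/s².
Semi-major axis a = (r_p + r_a)/2 = (7243.0 + 29740)/2 = 18492 km = 1.849×10⁷ m.
By Kepler's third law T = 2π√(a³/μ) = 2π × 3.983×10³ = 2.503×10⁴ s.
= 417.1 minutes.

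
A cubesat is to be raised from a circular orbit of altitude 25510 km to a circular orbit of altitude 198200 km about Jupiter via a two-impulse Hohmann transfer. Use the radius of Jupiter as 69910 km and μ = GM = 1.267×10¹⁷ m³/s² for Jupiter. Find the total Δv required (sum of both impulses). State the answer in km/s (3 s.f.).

Δv_total ≈ 13.8 km/s

r₁ = 69910 + 25510 = 95420 km = 9.5420×10⁷ m.
r₂ = 69910 + 198200 = 268110 km = 2.6811×10⁸ m.
Transfer ellipse a_t = (r₁ + r₂)/2 = 1.818×10⁸ m.
At r₁: circular v_c1 = √(μ/r₁) = 36440 m/s; transfer-perijove v_p = √[μ(2/r₁ − 1/a_t)] = 44260 m/s.
Δv₁ = v_p − v_c1 = 7817 m/s.
At r₂: circular v_c2 = √(μ/r₂) = 21740 m/s; transfer-apojove v_a = √[μ(2/r₂ − 1/a_t)] = 15750 m/s.
Δv₂ = v_c2 − v_a = 5988 m/s.
Total Δv = Δv₁ + Δv₂ = 13800 m/s = 13.80 km/s.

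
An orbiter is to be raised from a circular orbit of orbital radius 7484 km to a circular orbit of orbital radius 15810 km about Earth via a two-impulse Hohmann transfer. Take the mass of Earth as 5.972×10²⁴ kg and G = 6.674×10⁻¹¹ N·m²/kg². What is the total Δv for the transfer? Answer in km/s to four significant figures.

μ = GM = 6.674×10⁻¹¹ × 5.972×10²⁴ = 3.986×10¹⁴ m³/s².
r₁ = 7484 km = 7.484×10⁶ m.
r₂ = 15810 km = 1.581×10⁷ m.
Transfer ellipse a_t = (r₁ + r₂)/2 = 1.165×10⁷ m.
At r₁: circular v_c1 = √(μ/r₁) = 7298 m/s; transfer-perigee v_p = √[μ(2/r₁ − 1/a_t)] = 8502 m/s.
Δv₁ = v_p − v_c1 = 1205 m/s.
At r₂: circular v_c2 = √(μ/r₂) = 5021 m/s; transfer-apogee v_a = √[μ(2/r₂ − 1/a_t)] = 4025 m/s.
Δv₂ = v_c2 − v_a = 996.1 m/s.
Total Δv = Δv₁ + Δv₂ = 2201 m/s = 2.201 km/s.

Δv_total ≈ 2.201 km/s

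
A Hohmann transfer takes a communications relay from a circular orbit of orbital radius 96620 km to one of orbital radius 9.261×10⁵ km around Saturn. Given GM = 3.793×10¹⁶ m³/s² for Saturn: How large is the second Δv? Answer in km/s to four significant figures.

Δv ≈ 3.618 km/s

r₁ = 96620 km = 9.662×10⁷ m.
r₂ = 9.261×10⁵ km = 9.261×10⁸ m.
Transfer ellipse a_t = (r₁ + r₂)/2 = 5.114×10⁸ m.
At r₁: circular v_c1 = √(μ/r₁) = 19810 m/s; transfer-perikrone v_p = √[μ(2/r₁ − 1/a_t)] = 26660 m/s.
At r₂: circular v_c2 = √(μ/r₂) = 6400 m/s; transfer-apokrone v_a = √[μ(2/r₂ − 1/a_t)] = 2782 m/s.
Δv₂ = v_c2 − v_a = 3618 m/s.
= 3.618 km/s.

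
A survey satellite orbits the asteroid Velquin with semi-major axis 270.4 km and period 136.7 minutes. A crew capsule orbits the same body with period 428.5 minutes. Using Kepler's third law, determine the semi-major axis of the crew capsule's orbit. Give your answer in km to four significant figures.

a₂ ≈ 579.2 km

Kepler's third law: a³ ∝ T², so a₂ = a₁ (T₂/T₁)^(2/3).
T₂/T₁ = 3.135, (T₂/T₁)^(2/3) = 2.142.
a₂ = 270.4 × 2.142 = 579.2 km.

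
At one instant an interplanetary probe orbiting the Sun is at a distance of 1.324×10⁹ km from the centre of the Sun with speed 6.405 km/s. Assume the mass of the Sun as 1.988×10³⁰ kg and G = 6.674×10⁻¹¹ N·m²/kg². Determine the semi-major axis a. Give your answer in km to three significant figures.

μ = GM = 6.674×10⁻¹¹ × 1.988×10³⁰ = 1.327×10²⁰ m³/s².
r = 1.324×10¹² m.
Vis-viva rearranged: 1/a = 2/r − v²/μ = 1.511×10⁻¹² − 3.092×10⁻¹³ = 1.201×10⁻¹² m⁻¹.
a = 8.324×10¹¹ m = 8.3238×10⁸ km.

a ≈ 8.32×10⁸ km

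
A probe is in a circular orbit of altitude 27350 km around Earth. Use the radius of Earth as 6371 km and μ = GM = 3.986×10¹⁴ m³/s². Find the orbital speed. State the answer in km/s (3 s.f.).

r = 6371 + 27350 = 33721 km = 3.3721×10⁷ m.
For a circular orbit v = √(μ/r) = √(3.986×10¹⁴ / 3.372×10⁷) = √(1.182×10⁷) = 3438 m/s.
That is 3.438 km/s.

v ≈ 3.44 km/s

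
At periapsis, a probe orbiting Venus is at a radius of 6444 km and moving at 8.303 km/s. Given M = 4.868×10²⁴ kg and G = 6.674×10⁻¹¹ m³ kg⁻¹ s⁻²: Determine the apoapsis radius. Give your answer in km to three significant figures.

μ = GM = 6.674×10⁻¹¹ × 4.868×10²⁴ = 3.249×10¹⁴ m³/s².
r_p = 6.444×10⁶ m.
Specific energy ε = v²/2 − μ/r = -1.595×10⁷ J/kg, so a = −μ/(2ε) = 1.019×10⁷ m.
The apsides satisfy r_p + r_a = 2a, so the apoapsis radius is 2a − r_p = 1.393×10⁷ m = 13928 km.

apoapsis radius ≈ 13900 km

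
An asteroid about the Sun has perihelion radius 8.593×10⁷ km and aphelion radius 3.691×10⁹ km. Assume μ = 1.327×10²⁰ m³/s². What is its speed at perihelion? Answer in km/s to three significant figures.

v ≈ 54.9 km/s

Semi-major axis a = (r_p + r_a)/2 = 1.8885×10⁹ km = 1.888×10¹² m.
Vis-viva: v² = μ(2/r − 1/a) = 1.327×10²⁰ × (2.327×10⁻¹¹ − 5.295×10⁻¹³) = 3.018×10⁹ m²/s².
v = 54940 m/s = 54.94 km/s.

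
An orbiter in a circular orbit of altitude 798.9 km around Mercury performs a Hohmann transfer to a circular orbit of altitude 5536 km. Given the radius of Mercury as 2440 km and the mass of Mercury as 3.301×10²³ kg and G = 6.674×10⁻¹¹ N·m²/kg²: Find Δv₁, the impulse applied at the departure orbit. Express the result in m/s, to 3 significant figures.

Δv ≈ 502 m/s

μ = GM = 6.674×10⁻¹¹ × 3.301×10²³ = 2.203×10¹³ m³/s².
r₁ = 2440 + 798.9 = 3238.9 km = 3.2389×10⁶ m.
r₂ = 2440 + 5536 = 7976.0 km = 7.9760×10⁶ m.
Transfer ellipse a_t = (r₁ + r₂)/2 = 5.607×10⁶ m.
At r₁: circular v_c1 = √(μ/r₁) = 2608 m/s; transfer-periherm v_p = √[μ(2/r₁ − 1/a_t)] = 3110 m/s.
Δv₁ = v_p − v_c1 = 502.4 m/s.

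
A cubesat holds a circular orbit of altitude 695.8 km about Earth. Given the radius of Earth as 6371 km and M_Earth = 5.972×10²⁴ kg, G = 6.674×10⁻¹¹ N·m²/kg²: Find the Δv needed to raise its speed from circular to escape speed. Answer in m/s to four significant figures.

Δv ≈ 3111 m/s

μ = GM = 6.674×10⁻¹¹ × 5.972×10²⁴ = 3.986×10¹⁴ m³/s².
r = 6371 + 695.8 = 7066.8 km = 7.0668×10⁶ m.
Circular speed v_c = √(μ/r) = 7510 m/s.
Escape speed v_esc = √(2μ/r) = √2 × v_c = 10620 m/s.
Δv = v_esc − v_c = 3111 m/s.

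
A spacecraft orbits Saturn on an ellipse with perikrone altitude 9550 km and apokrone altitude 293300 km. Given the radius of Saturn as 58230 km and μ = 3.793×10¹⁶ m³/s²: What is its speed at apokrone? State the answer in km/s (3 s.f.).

v ≈ 5.91 km/s

r_p = 58230 + 9550 = 67780 km = 6.7780×10⁷ m.
r_a = 58230 + 293300 = 351530 km = 3.5153×10⁸ m.
Semi-major axis a = (r_p + r_a)/2 = 2.0966×10⁵ km = 2.097×10⁸ m.
Vis-viva: v² = μ(2/r − 1/a) = 3.793×10¹⁶ × (5.689×10⁻⁹ − 4.770×10⁻⁹) = 3.488×10⁷ m²/s².
v = 5906 m/s = 5.906 km/s.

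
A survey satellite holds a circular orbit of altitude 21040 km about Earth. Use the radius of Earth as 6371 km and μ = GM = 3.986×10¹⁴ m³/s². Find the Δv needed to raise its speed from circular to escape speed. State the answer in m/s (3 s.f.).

r = 6371 + 21040 = 27411 km = 2.7411×10⁷ m.
Circular speed v_c = √(μ/r) = 3813 m/s.
Escape speed v_esc = √(2μ/r) = √2 × v_c = 5393 m/s.
Δv = v_esc − v_c = 1580 m/s.

Δv ≈ 1580 m/s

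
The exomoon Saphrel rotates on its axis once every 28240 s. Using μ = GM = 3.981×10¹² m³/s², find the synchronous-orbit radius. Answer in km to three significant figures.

A synchronous orbit has period T, so by Kepler's third law a = (μT²/4π²)^(1/3).
μT²/4π² = 3.981×10¹² × (2.824×10⁴)² / 39.48 = 8.042×10¹⁹ m³.
a = 4.316×10⁶ m = 4316.4 km.

r_sync ≈ 4320 km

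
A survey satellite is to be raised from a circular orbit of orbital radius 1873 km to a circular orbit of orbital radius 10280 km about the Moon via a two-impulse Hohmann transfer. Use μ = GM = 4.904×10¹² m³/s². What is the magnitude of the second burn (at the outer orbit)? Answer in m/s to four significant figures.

r₁ = 1873 km = 1.873×10⁶ m.
r₂ = 10280 km = 1.028×10⁷ m.
Transfer ellipse a_t = (r₁ + r₂)/2 = 6.076×10⁶ m.
At r₁: circular v_c1 = √(μ/r₁) = 1618 m/s; transfer-perilune v_p = √[μ(2/r₁ − 1/a_t)] = 2105 m/s.
At r₂: circular v_c2 = √(μ/r₂) = 690.7 m/s; transfer-apolune v_a = √[μ(2/r₂ − 1/a_t)] = 383.5 m/s.
Δv₂ = v_c2 − v_a = 307.2 m/s.

Δv ≈ 307.2 m/s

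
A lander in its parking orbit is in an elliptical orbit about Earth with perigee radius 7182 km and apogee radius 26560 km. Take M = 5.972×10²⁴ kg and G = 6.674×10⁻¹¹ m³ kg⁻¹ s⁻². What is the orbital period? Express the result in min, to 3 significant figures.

T ≈ 363 min

μ = GM = 6.674×10⁻¹¹ × 5.972×10²⁴ = 3.986×10¹⁴ m³/s².
Semi-major axis a = (r_p + r_a)/2 = (7182.0 + 26560)/2 = 16871 km = 1.687×10⁷ m.
By Kepler's third law T = 2π√(a³/μ) = 2π × 3.471×10³ = 2.181×10⁴ s.
= 363.5 min.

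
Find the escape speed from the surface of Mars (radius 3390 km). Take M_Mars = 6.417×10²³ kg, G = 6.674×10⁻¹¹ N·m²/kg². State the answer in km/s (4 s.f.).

μ = GM = 6.674×10⁻¹¹ × 6.417×10²³ = 4.283×10¹³ m³/s².
r = R = 3.390×10⁶ m.
Escape speed v_esc = √(2μ/r) = √(2 × 4.283×10¹³ / 3.390×10⁶) = √(2.527×10⁷) = 5027 m/s.
= 5.027 km/s.

v_esc ≈ 5.027 km/s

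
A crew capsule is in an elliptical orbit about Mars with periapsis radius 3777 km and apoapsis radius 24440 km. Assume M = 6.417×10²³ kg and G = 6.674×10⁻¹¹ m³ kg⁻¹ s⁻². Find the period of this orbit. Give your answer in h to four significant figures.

μ = GM = 6.674×10⁻¹¹ × 6.417×10²³ = 4.283×10¹³ m³/s².
Semi-major axis a = (r_p + r_a)/2 = (3777.0 + 24440)/2 = 14108 km = 1.411×10⁷ m.
By Kepler's third law T = 2π√(a³/μ) = 2π × 8.098×10³ = 5.088×10⁴ s.
= 14.13 h.

T ≈ 14.13 h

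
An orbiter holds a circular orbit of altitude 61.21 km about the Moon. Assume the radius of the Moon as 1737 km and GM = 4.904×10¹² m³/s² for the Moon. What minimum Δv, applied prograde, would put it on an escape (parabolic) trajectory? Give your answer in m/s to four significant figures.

r = 1737 + 61.21 = 1798.2 km = 1.7982×10⁶ m.
Circular speed v_c = √(μ/r) = 1651 m/s.
Escape speed v_esc = √(2μ/r) = √2 × v_c = 2335 m/s.
Δv = v_esc − v_c = 684.0 m/s.

Δv ≈ 684.0 m/s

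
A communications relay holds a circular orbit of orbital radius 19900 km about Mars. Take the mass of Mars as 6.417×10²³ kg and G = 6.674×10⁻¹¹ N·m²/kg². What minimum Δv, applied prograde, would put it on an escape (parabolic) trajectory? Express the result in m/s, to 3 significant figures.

Δv ≈ 608 m/s

μ = GM = 6.674×10⁻¹¹ × 6.417×10²³ = 4.283×10¹³ m³/s².
r = 19900 km = 1.990×10⁷ m.
Circular speed v_c = √(μ/r) = 1467 m/s.
Escape speed v_esc = √(2μ/r) = √2 × v_c = 2075 m/s.
Δv = v_esc − v_c = 607.7 m/s.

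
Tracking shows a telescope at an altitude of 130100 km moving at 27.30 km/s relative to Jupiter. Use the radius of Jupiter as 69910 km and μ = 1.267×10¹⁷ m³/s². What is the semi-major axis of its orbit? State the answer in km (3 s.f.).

r = 69910 + 130100 = 2.0001×10⁵ km = 2.000×10⁸ m.
Vis-viva rearranged: 1/a = 2/r − v²/μ = 1.000×10⁻⁸ − 5.882×10⁻⁹ = 4.117×10⁻⁹ m⁻¹.
a = 2.429×10⁸ m = 2.4288×10⁵ km.

a ≈ 2.43×10⁵ km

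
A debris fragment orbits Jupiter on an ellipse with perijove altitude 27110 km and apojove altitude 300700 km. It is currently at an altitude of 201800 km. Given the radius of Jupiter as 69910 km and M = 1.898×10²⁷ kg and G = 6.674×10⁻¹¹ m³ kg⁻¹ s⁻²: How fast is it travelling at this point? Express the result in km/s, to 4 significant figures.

v ≈ 19.76 km/s

μ = GM = 6.674×10⁻¹¹ × 1.898×10²⁷ = 1.267×10¹⁷ m³/s².
r_p = 69910 + 27110 = 97020 km = 9.7020×10⁷ m.
r_a = 69910 + 300700 = 370610 km = 3.7061×10⁸ m.
r = 69910 + 201800 = 2.7171×10⁵ km = 2.717×10⁸ m.
Semi-major axis a = (r_p + r_a)/2 = 2.3382×10⁵ km = 2.338×10⁸ m.
Vis-viva: v² = μ(2/r − 1/a) = 1.267×10¹⁷ × (7.361×10⁻⁹ − 4.277×10⁻⁹) = 3.906×10⁸ m²/s².
v = 19760 m/s = 19.76 km/s.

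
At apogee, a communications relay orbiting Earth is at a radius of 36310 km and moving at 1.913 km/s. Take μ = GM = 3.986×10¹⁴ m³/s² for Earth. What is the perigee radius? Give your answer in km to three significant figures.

r_a = 3.631×10⁷ m.
Specific energy ε = v²/2 − μ/r = -9.148×10⁶ J/kg, so a = −μ/(2ε) = 2.179×10⁷ m.
The apsides satisfy r_p + r_a = 2a, so the perigee radius is 2a − r_a = 7.263×10⁶ m = 7262.8 km.

perigee radius ≈ 7260 km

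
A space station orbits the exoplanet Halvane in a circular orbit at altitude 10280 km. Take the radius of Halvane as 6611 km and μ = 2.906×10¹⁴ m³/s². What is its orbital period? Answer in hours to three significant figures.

r = 6611 + 10280 = 16891 km = 1.6891×10⁷ m.
Kepler's third law: T = 2π√(r³/μ) = 2π√((1.689×10⁷)³ / 2.906×10¹⁴).
r³/μ = 1.658×10⁷ s², so T = 2π × 4.072×10³ = 2.559×10⁴ s.
Converting: 2.559×10⁴ s ÷ 3600 = 7.107 hours.

T ≈ 7.11 hours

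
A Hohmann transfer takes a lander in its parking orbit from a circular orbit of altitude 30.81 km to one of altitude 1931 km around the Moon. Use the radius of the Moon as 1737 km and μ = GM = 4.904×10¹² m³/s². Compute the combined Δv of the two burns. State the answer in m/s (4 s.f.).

Δv_total ≈ 493.1 m/s

r₁ = 1737 + 30.81 = 1767.8 km = 1.7678×10⁶ m.
r₂ = 1737 + 1931 = 3668.0 km = 3.6680×10⁶ m.
Transfer ellipse a_t = (r₁ + r₂)/2 = 2.718×10⁶ m.
At r₁: circular v_c1 = √(μ/r₁) = 1666 m/s; transfer-perilune v_p = √[μ(2/r₁ − 1/a_t)] = 1935 m/s.
Δv₁ = v_p − v_c1 = 269.3 m/s.
At r₂: circular v_c2 = √(μ/r₂) = 1156 m/s; transfer-apolune v_a = √[μ(2/r₂ − 1/a_t)] = 932.5 m/s.
Δv₂ = v_c2 − v_a = 223.7 m/s.
Total Δv = Δv₁ + Δv₂ = 493.1 m/s.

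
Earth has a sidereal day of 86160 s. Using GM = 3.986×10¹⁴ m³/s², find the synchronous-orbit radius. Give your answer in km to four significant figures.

r_sync ≈ 42160 km

A synchronous orbit has period T, so by Kepler's third law a = (μT²/4π²)^(1/3).
μT²/4π² = 3.986×10¹⁴ × (8.616×10⁴)² / 39.48 = 7.495×10²² m³.
a = 4.216×10⁷ m = 42163 km.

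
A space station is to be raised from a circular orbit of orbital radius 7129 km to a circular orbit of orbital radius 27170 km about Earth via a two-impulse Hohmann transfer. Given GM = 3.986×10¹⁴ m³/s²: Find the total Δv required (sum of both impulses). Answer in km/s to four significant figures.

r₁ = 7129 km = 7.129×10⁶ m.
r₂ = 27170 km = 2.717×10⁷ m.
Transfer ellipse a_t = (r₁ + r₂)/2 = 1.715×10⁷ m.
At r₁: circular v_c1 = √(μ/r₁) = 7477 m/s; transfer-perigee v_p = √[μ(2/r₁ − 1/a_t)] = 9412 m/s.
Δv₁ = v_p − v_c1 = 1934 m/s.
At r₂: circular v_c2 = √(μ/r₂) = 3830 m/s; transfer-apogee v_a = √[μ(2/r₂ − 1/a_t)] = 2470 m/s.
Δv₂ = v_c2 − v_a = 1361 m/s.
Total Δv = Δv₁ + Δv₂ = 3295 m/s = 3.295 km/s.

Δv_total ≈ 3.295 km/s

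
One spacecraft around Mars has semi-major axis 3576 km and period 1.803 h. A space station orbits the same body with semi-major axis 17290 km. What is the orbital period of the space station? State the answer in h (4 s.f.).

Kepler's third law: T² ∝ a³, so T₂ = T₁ (a₂/a₁)^(3/2).
a₂/a₁ = 4.835, (a₂/a₁)^(3/2) = 10.63.
T₂ = 1.803 × 10.63 = 19.17 h.

T₂ ≈ 19.17 h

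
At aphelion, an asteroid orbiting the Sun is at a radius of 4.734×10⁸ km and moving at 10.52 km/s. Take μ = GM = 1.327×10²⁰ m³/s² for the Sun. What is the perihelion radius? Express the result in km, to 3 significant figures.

r_a = 4.734×10¹¹ m.
Specific energy ε = v²/2 − μ/r = -2.250×10⁸ J/kg, so a = −μ/(2ε) = 2.949×10¹¹ m.
The apsides satisfy r_p + r_a = 2a, so the perihelion radius is 2a − r_a = 1.164×10¹¹ m = 1.1644×10⁸ km.

perihelion radius ≈ 1.16×10⁸ km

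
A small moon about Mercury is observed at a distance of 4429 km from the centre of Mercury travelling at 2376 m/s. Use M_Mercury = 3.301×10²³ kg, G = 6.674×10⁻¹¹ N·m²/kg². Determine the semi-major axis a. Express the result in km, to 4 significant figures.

μ = GM = 6.674×10⁻¹¹ × 3.301×10²³ = 2.203×10¹³ m³/s².
r = 4.429×10⁶ m.
Specific orbital energy ε = v²/2 − μ/r = (2376)²/2 − 2.203×10¹³/4.429×10⁶ = -2.152×10⁶ J/kg.
Since ε = −μ/(2a), a = −μ/(2ε) = 5.120×10⁶ m = 5119.8 km.

a ≈ 5120 km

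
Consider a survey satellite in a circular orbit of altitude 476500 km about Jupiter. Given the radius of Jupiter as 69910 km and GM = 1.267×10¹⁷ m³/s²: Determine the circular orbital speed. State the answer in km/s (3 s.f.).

r = 69910 + 476500 = 546410 km = 5.4641×10⁸ m.
For a circular orbit v = √(μ/r) = √(1.267×10¹⁷ / 5.464×10⁸) = √(2.319×10⁸) = 15230 m/s.
That is 15.23 km/s.

v ≈ 15.2 km/s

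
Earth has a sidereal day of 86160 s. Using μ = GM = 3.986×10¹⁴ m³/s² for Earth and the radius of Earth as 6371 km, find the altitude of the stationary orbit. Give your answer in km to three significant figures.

h_sync ≈ 35800 km

A synchronous orbit has period T, so by Kepler's third law a = (μT²/4π²)^(1/3).
μT²/4π² = 3.986×10¹⁴ × (8.616×10⁴)² / 39.48 = 7.495×10²² m³.
a = 4.216×10⁷ m = 42163 km.
Altitude h = a − R = 42163 − 6371 = 35792 km.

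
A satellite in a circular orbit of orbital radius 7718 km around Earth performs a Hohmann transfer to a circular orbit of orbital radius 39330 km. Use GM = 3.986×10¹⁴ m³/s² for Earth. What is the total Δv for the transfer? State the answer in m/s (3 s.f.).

r₁ = 7718 km = 7.718×10⁶ m.
r₂ = 39330 km = 3.933×10⁷ m.
Transfer ellipse a_t = (r₁ + r₂)/2 = 2.352×10⁷ m.
At r₁: circular v_c1 = √(μ/r₁) = 7186 m/s; transfer-perigee v_p = √[μ(2/r₁ − 1/a_t)] = 9292 m/s.
Δv₁ = v_p − v_c1 = 2106 m/s.
At r₂: circular v_c2 = √(μ/r₂) = 3184 m/s; transfer-apogee v_a = √[μ(2/r₂ − 1/a_t)] = 1823 m/s.
Δv₂ = v_c2 − v_a = 1360 m/s.
Total Δv = Δv₁ + Δv₂ = 3466 m/s.

Δv_total ≈ 3470 m/s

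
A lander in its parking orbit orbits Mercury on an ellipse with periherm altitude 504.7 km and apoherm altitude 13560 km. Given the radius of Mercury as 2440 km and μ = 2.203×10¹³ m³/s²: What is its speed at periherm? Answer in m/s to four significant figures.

r_p = 2440 + 504.7 = 2944.7 km = 2.9447×10⁶ m.
r_a = 2440 + 13560 = 16000 km = 1.6000×10⁷ m.
Semi-major axis a = (r_p + r_a)/2 = 9472.4 km = 9.472×10⁶ m.
Vis-viva: v² = μ(2/r − 1/a) = 2.203×10¹³ × (6.792×10⁻⁷ − 1.056×10⁻⁷) = 1.264×10⁷ m²/s².
v = 3555 m/s.

v ≈ 3555 m/s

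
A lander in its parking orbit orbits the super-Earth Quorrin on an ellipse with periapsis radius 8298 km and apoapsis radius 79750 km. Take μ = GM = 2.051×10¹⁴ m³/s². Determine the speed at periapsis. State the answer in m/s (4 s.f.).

v ≈ 6691 m/s

Semi-major axis a = (r_p + r_a)/2 = 44024 km = 4.402×10⁷ m.
Vis-viva: v² = μ(2/r − 1/a) = 2.051×10¹⁴ × (2.410×10⁻⁷ − 2.271×10⁻⁸) = 4.477×10⁷ m²/s².
v = 6691 m/s.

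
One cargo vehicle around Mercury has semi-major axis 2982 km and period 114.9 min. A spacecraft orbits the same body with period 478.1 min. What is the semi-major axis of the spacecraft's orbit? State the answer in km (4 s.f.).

a₂ ≈ 7714 km

Kepler's third law: a³ ∝ T², so a₂ = a₁ (T₂/T₁)^(2/3).
T₂/T₁ = 4.161, (T₂/T₁)^(2/3) = 2.587.
a₂ = 2982 × 2.587 = 7714 km.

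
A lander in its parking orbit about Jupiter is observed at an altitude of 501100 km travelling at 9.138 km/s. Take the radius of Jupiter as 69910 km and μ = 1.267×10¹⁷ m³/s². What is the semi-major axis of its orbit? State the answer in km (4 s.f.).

r = 69910 + 501100 = 5.7101×10⁵ km = 5.710×10⁸ m.
Vis-viva rearranged: 1/a = 2/r − v²/μ = 3.503×10⁻⁹ − 6.591×10⁻¹⁰ = 2.844×10⁻⁹ m⁻¹.
a = 3.517×10⁸ m = 3.5168×10⁵ km.

a ≈ 3.517×10⁵ km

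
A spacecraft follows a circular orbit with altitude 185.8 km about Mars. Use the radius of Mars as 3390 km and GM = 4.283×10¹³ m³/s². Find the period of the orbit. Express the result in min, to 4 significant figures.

r = 3390 + 185.8 = 3575.8 km = 3.5758×10⁶ m.
Kepler's third law: T = 2π√(r³/μ) = 2π√((3.576×10⁶)³ / 4.283×10¹³).
r³/μ = 1.068×10⁶ s², so T = 2π × 1.033×10³ = 6.492×10³ s.
Converting: 6.492×10³ s ÷ 60.00 = 108.2 min.

T ≈ 108.2 min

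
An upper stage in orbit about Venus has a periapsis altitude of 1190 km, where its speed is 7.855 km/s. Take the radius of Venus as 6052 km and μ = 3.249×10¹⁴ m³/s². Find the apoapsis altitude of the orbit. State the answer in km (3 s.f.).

r_p = 6052 + 1190 = 7242.0 km = 7.242×10⁶ m.
Specific energy ε = v²/2 − μ/r = -1.401×10⁷ J/kg, so a = −μ/(2ε) = 1.159×10⁷ m.
The apsides satisfy r_p + r_a = 2a, so the apoapsis radius is 2a − r_p = 1.594×10⁷ m = 15944 km.
Apoapsis altitude = 15944 − 6052 = 9892.0 km.

apoapsis altitude ≈ 9890 km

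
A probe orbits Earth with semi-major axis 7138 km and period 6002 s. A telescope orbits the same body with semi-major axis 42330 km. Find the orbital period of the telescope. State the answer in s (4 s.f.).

T₂ ≈ 86680 s

Kepler's third law: T² ∝ a³, so T₂ = T₁ (a₂/a₁)^(3/2).
a₂/a₁ = 5.930, (a₂/a₁)^(3/2) = 14.44.
T₂ = 6002 × 14.44 = 86680 s.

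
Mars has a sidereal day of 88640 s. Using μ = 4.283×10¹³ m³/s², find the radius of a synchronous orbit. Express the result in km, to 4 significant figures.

A synchronous orbit has period T, so by Kepler's third law a = (μT²/4π²)^(1/3).
μT²/4π² = 4.283×10¹³ × (8.864×10⁴)² / 39.48 = 8.524×10²¹ m³.
a = 2.043×10⁷ m = 20428 km.

r_sync ≈ 20430 km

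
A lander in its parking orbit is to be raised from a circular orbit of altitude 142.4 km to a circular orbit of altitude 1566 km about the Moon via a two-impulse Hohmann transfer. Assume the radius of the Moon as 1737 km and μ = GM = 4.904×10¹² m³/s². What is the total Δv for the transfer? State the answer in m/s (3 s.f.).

Δv_total ≈ 389 m/s

r₁ = 1737 + 142.4 = 1879.4 km = 1.8794×10⁶ m.
r₂ = 1737 + 1566 = 3303.0 km = 3.3030×10⁶ m.
Transfer ellipse a_t = (r₁ + r₂)/2 = 2.591×10⁶ m.
At r₁: circular v_c1 = √(μ/r₁) = 1615 m/s; transfer-perilune v_p = √[μ(2/r₁ − 1/a_t)] = 1824 m/s.
Δv₁ = v_p − v_c1 = 208.4 m/s.
At r₂: circular v_c2 = √(μ/r₂) = 1218 m/s; transfer-apolune v_a = √[μ(2/r₂ − 1/a_t)] = 1038 m/s.
Δv₂ = v_c2 − v_a = 180.8 m/s.
Total Δv = Δv₁ + Δv₂ = 389.2 m/s.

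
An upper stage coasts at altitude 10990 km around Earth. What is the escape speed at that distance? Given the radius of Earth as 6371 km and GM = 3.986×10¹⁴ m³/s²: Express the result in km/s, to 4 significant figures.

r = 6371 + 10990 = 17361 km = 1.7361×10⁷ m.
Escape speed v_esc = √(2μ/r) = √(2 × 3.986×10¹⁴ / 1.736×10⁷) = √(4.592×10⁷) = 6776 m/s.
= 6.776 km/s.

v_esc ≈ 6.776 km/s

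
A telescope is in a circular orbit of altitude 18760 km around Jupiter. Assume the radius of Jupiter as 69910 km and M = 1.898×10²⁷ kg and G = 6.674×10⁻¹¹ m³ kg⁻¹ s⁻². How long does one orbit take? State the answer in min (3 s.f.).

μ = GM = 6.674×10⁻¹¹ × 1.898×10²⁷ = 1.267×10¹⁷ m³/s².
r = 69910 + 18760 = 88670 km = 8.8670×10⁷ m.
Kepler's third law: T = 2π√(r³/μ) = 2π√((8.867×10⁷)³ / 1.267×10¹⁷).
r³/μ = 5.504×10⁶ s², so T = 2π × 2.346×10³ = 1.474×10⁴ s.
Converting: 1.474×10⁴ s ÷ 60.00 = 245.7 min.

T ≈ 246 min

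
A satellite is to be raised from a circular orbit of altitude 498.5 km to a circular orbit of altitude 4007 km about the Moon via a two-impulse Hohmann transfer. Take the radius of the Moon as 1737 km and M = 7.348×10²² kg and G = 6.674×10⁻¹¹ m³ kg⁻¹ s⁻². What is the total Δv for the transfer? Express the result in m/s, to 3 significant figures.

Δv_total ≈ 528 m/s

μ = GM = 6.674×10⁻¹¹ × 7.348×10²² = 4.904×10¹² m³/s².
r₁ = 1737 + 498.5 = 2235.5 km = 2.2355×10⁶ m.
r₂ = 1737 + 4007 = 5744.0 km = 5.7440×10⁶ m.
Transfer ellipse a_t = (r₁ + r₂)/2 = 3.990×10⁶ m.
At r₁: circular v_c1 = √(μ/r₁) = 1481 m/s; transfer-perilune v_p = √[μ(2/r₁ − 1/a_t)] = 1777 m/s.
Δv₁ = v_p − v_c1 = 296.0 m/s.
At r₂: circular v_c2 = √(μ/r₂) = 924.0 m/s; transfer-apolune v_a = √[μ(2/r₂ − 1/a_t)] = 691.6 m/s.
Δv₂ = v_c2 − v_a = 232.3 m/s.
Total Δv = Δv₁ + Δv₂ = 528.4 m/s.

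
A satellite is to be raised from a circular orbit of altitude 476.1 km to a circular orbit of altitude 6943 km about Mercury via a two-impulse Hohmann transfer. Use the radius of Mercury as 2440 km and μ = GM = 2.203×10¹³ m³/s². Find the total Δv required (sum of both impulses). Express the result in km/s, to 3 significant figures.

Δv_total ≈ 1.12 km/s

r₁ = 2440 + 476.1 = 2916.1 km = 2.9161×10⁶ m.
r₂ = 2440 + 6943 = 9383.0 km = 9.3830×10⁶ m.
Transfer ellipse a_t = (r₁ + r₂)/2 = 6.150×10⁶ m.
At r₁: circular v_c1 = √(μ/r₁) = 2749 m/s; transfer-periherm v_p = √[μ(2/r₁ − 1/a_t)] = 3395 m/s.
Δv₁ = v_p − v_c1 = 646.6 m/s.
At r₂: circular v_c2 = √(μ/r₂) = 1532 m/s; transfer-apoherm v_a = √[μ(2/r₂ − 1/a_t)] = 1055 m/s.
Δv₂ = v_c2 − v_a = 477.1 m/s.
Total Δv = Δv₁ + Δv₂ = 1124 m/s = 1.124 km/s.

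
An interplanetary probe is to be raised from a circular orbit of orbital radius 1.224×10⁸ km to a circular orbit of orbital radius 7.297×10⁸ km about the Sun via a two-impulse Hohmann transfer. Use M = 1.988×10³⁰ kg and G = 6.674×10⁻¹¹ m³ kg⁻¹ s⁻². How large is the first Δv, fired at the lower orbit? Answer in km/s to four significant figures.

Δv ≈ 10.16 km/s

μ = GM = 6.674×10⁻¹¹ × 1.988×10³⁰ = 1.327×10²⁰ m³/s².
r₁ = 1.224×10⁸ km = 1.224×10¹¹ m.
r₂ = 7.297×10⁸ km = 7.297×10¹¹ m.
Transfer ellipse a_t = (r₁ + r₂)/2 = 4.260×10¹¹ m.
At r₁: circular v_c1 = √(μ/r₁) = 32920 m/s; transfer-perihelion v_p = √[μ(2/r₁ − 1/a_t)] = 43090 m/s.
Δv₁ = v_p − v_c1 = 10160 m/s.
= 10.16 km/s.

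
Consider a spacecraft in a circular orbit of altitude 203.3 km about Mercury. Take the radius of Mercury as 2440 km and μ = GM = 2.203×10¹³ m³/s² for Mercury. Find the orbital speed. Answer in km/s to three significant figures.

v ≈ 2.89 km/s

r = 2440 + 203.3 = 2643.3 km = 2.6433×10⁶ m.
For a circular orbit v = √(μ/r) = √(2.203×10¹³ / 2.643×10⁶) = √(8.334×10⁶) = 2887 m/s.
That is 2.887 km/s.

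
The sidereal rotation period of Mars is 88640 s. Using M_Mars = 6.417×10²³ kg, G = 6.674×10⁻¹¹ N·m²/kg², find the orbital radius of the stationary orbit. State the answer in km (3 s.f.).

r_sync ≈ 20400 km

μ = GM = 6.674×10⁻¹¹ × 6.417×10²³ = 4.283×10¹³ m³/s².
A synchronous orbit has period T, so by Kepler's third law a = (μT²/4π²)^(1/3).
μT²/4π² = 4.283×10¹³ × (8.864×10⁴)² / 39.48 = 8.524×10²¹ m³.
a = 2.043×10⁷ m = 20427 km.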